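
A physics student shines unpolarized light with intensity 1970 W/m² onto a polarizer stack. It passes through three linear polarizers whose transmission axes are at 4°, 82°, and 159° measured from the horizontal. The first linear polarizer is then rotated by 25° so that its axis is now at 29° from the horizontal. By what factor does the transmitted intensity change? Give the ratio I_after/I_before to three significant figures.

Before rotation:
Unpolarized light through the first polarizer → I₁ = ½ I₀, now polarized at 4°.
I₂ = I₁ cos²(82° − 4°) = 0.5 I₀ · cos²(78°) = 0.02161 I₀.
I₃ = I₂ cos²(159° − 82°) = 0.02161 I₀ · cos²(77°) = 0.001094 I₀.
After rotation:
Unpolarized light through the first polarizer → I₁ = ½ I₀, now polarized at 29°.
I₂ = I₁ cos²(82° − 29°) = 0.5 I₀ · cos²(53°) = 0.1811 I₀.
I₃ = I₂ cos²(159° − 82°) = 0.1811 I₀ · cos²(77°) = 0.009164 I₀.
Ratio = 0.009164 / 0.001094 = 8.379.

I_new/I_old ≈ 8.38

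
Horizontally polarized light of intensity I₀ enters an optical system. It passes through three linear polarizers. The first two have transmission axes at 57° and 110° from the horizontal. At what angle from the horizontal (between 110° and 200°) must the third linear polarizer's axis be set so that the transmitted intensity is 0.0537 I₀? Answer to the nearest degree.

I₁ = I₀ cos²(57° − 0°) = I₀ cos²(57°) = 0.2966 I₀.
I₂ = I₁ cos²(110° − 57°) = 0.2966 I₀ · cos²(53°) = 0.1074 I₀.
Need I₃/I₀ = 0.0537, so cos²(θ − 110°) = 0.0537 / 0.1074 = 0.4998.
θ − 110° = arccos(√0.4998) = 45.0°, giving θ ≈ 110 + 45.0 = 155.0°.

θ ≈ 155°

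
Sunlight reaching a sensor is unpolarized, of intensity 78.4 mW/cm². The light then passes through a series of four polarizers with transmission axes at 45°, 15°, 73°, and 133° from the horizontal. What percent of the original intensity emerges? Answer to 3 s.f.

Unpolarized light through the first polarizer → I₁ = 78.4 mW/cm²/2 = 39.2 mW/cm², polarized at 45°.
I₂ = I₁ · cos²(30°) = 39.2 · 0.75 = 29.4 mW/cm².
I₃ = I₂ · cos²(58°) = 29.4 · 0.2808 = 8.256 mW/cm².
I₄ = I₃ · cos²(60°) = 8.256 · 0.25 = 2.064 mW/cm².
That is 2.633% of the incident intensity.

≈ 2.63%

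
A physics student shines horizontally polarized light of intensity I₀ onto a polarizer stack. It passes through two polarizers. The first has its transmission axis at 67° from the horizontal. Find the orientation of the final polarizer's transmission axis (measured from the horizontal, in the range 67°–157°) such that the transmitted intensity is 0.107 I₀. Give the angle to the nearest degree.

θ ≈ 100°

By Malus's law, I₁ = I₀ cos²(67° − 0°) = I₀ cos²(67°) = 0.1527 I₀.
Need I₂/I₀ = 0.107, so cos²(θ − 67°) = 0.107 / 0.1527 = 0.7009.
θ − 67° = arccos(√0.7009) = 33.2°, giving θ ≈ 67 + 33.2 = 100.2°.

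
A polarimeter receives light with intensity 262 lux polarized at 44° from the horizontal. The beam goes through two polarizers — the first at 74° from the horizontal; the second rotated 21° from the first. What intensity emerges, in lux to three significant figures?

I₁ = 262 lux · cos²(30°) = 196.5 lux.
I₂ = I₁ · cos²(21°) = 196.5 · 0.8716 = 171.3 lux.

I ≈ 171 lux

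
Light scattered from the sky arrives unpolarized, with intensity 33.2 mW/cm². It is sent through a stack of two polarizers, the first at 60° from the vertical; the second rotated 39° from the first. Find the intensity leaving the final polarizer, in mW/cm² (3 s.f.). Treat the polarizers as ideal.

Unpolarized light through the first polarizer → I₁ = 33.2 mW/cm²/2 = 16.6 mW/cm², polarized at 60°.
I₂ = I₁ · cos²(39°) = 16.6 · 0.604 = 10.03 mW/cm².

I ≈ 10.0 mW/cm²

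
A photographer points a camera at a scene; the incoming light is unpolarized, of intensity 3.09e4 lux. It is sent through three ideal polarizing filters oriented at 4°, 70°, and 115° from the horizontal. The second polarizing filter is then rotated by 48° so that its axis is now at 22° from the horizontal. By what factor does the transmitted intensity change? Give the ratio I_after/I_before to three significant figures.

I_new/I_old ≈ 0.0300

Before rotation:
Unpolarized light through the first polarizer → I₁ = ½ I₀, now polarized at 4°.
I₂ = I₁ cos²(70° − 4°) = 0.5 I₀ · cos²(66°) = 0.08272 I₀.
I₃ = I₂ cos²(115° − 70°) = 0.08272 I₀ · cos²(45°) = 0.04136 I₀.
After rotation:
Unpolarized light through the first polarizer → I₁ = ½ I₀, now polarized at 4°.
I₂ = I₁ cos²(22° − 4°) = 0.5 I₀ · cos²(18°) = 0.4523 I₀.
Angle between axes 2 and 3: 87°. I₃ = 0.4523 I₀ · cos²(87°) = 0.001239 I₀.
Ratio = 0.001239 / 0.04136 = 0.02995.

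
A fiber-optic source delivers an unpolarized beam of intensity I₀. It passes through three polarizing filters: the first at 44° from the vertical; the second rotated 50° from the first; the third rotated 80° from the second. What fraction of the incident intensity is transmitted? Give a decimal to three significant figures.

≈ 0.00623 I₀

Unpolarized light through the first polarizer → I₁ = ½ I₀, now polarized at 44°.
I₂ = I₁ cos²(50°) = 0.5 · 0.4132 I₀ = 0.2066 I₀.
I₃ = I₂ cos²(80°) = 0.2066 · 0.03015 I₀ = 0.006229 I₀.
Transmitted fraction = 0.006229.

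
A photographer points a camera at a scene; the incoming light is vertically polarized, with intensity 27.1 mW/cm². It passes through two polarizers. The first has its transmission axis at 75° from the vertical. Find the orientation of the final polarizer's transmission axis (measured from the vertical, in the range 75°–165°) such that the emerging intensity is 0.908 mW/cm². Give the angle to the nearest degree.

θ ≈ 120°

I₁ = I₀ cos²(75° − 0°) = I₀ cos²(75°) = 0.06699 I₀.
Target fraction: 0.908 / 27.1 mW/cm² = 0.03351 of I₀.
Need I₂/I₀ = 0.03351, so cos²(θ − 75°) = 0.03351 / 0.06699 = 0.5002.
θ − 75° = arccos(√0.5002) = 45.0°, giving θ ≈ 75 + 45.0 = 120.0°.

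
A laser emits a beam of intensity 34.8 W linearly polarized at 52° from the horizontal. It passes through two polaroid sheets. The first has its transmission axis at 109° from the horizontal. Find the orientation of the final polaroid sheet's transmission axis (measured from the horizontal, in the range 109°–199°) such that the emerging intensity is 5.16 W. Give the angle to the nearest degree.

By Malus's law, I₁ = I₀ cos²(109° − 52°) = I₀ cos²(57°) = 0.2966 I₀.
Target fraction: 5.16 / 34.8 W = 0.1483 of I₀.
Need I₂/I₀ = 0.1483, so cos²(θ − 109°) = 0.1483 / 0.2966 = 0.4999.
θ − 109° = arccos(√0.4999) = 45.0°, giving θ ≈ 109 + 45.0 = 154.0°.

θ ≈ 154°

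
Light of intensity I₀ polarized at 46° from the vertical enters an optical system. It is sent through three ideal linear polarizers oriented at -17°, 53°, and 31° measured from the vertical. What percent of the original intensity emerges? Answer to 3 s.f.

I₁ = I₀ cos²(-17° − 46°) = I₀ cos²(63°) = 0.2061 I₀.
I₂ = I₁ cos²(53° + 17°) = 0.2061 I₀ · cos²(70°) = 0.02411 I₀.
I₃ = I₂ cos²(31° − 53°) = 0.02411 I₀ · cos²(22°) = 0.02073 I₀.
That is 2.073% of the incident intensity.

≈ 2.07%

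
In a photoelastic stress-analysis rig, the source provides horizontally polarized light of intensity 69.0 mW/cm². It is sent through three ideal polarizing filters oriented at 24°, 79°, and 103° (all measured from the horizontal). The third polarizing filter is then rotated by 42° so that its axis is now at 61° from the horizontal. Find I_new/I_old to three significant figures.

I_new/I_old ≈ 1.08

Before rotation:
By Malus's law, I₁ = I₀ cos²(24° − 0°) = I₀ cos²(24°) = 0.8346 I₀.
I₂ = I₁ cos²(79° − 24°) = 0.8346 I₀ · cos²(55°) = 0.2746 I₀.
I₃ = I₂ cos²(103° − 79°) = 0.2746 I₀ · cos²(24°) = 0.2291 I₀.
After rotation:
I₁ = I₀ cos²(24° − 0°) = I₀ cos²(24°) = 0.8346 I₀.
I₂ = I₁ cos²(79° − 24°) = 0.8346 I₀ · cos²(55°) = 0.2746 I₀.
I₃ = I₂ cos²(61° − 79°) = 0.2746 I₀ · cos²(18°) = 0.2483 I₀.
Ratio = 0.2483 / 0.2291 = 1.084.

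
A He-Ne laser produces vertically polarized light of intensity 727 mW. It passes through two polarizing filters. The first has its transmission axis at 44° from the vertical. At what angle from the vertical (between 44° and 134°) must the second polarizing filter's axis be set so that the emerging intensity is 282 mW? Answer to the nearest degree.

I₁ = I₀ cos²(44° − 0°) = I₀ cos²(44°) = 0.5174 I₀.
Target fraction: 282 / 727 mW = 0.3879 of I₀.
Need I₂/I₀ = 0.3879, so cos²(θ − 44°) = 0.3879 / 0.5174 = 0.7496.
θ − 44° = arccos(√0.7496) = 30.0°, giving θ ≈ 44 + 30.0 = 74.0°.

θ ≈ 74°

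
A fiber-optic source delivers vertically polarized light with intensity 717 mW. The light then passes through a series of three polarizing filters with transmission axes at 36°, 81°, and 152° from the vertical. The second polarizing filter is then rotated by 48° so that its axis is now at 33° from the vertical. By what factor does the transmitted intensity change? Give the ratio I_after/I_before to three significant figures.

Before rotation:
I₁ = I₀ cos²(36° − 0°) = I₀ cos²(36°) = 0.6545 I₀.
I₂ = I₁ cos²(81° − 36°) = 0.6545 I₀ · cos²(45°) = 0.3273 I₀.
I₃ = I₂ cos²(152° − 81°) = 0.3273 I₀ · cos²(71°) = 0.03469 I₀.
After rotation:
I₁ = I₀ cos²(36° − 0°) = I₀ cos²(36°) = 0.6545 I₀.
I₂ = I₁ cos²(33° − 36°) = 0.6545 I₀ · cos²(3°) = 0.6527 I₀.
Angle between axes 2 and 3: 61°. I₃ = 0.6527 I₀ · cos²(61°) = 0.1534 I₀.
Ratio = 0.1534 / 0.03469 = 4.423.

I_new/I_old ≈ 4.42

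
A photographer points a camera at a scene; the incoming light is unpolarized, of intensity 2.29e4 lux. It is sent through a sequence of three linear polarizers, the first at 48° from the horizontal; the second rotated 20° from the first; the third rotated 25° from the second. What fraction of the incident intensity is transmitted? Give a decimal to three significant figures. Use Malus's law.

Unpolarized light through the first polarizer → I₁ = 2.29e4 lux/2 = 1.145e+04 lux, polarized at 48°.
I₂ = I₁ · cos²(20°) = 1.145e+04 · 0.883 = 1.011e+04 lux.
I₃ = I₂ · cos²(25°) = 1.011e+04 · 0.8214 = 8305 lux.
Transmitted fraction = 0.3627.

I/I₀ ≈ 0.363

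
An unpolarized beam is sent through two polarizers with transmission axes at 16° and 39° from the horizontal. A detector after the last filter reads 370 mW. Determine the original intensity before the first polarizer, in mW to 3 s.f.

I₀ ≈ 873 mW

Unpolarized light through the first polarizer → I₁ = ½ I₀, now polarized at 16°.
I₂ = I₁ cos²(39° − 16°) = 0.5 I₀ · cos²(23°) = 0.4237 I₀.
So 370 mW = 0.4237 I₀, giving I₀ = 370/0.4237 = 873.3 mW.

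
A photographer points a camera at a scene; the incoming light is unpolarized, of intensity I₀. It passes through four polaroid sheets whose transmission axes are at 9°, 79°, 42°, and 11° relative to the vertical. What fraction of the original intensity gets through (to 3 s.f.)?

≈ 0.0274 I₀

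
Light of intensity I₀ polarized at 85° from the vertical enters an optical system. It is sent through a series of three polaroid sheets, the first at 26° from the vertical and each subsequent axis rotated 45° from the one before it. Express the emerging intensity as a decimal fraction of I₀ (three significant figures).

≈ 0.0663 I₀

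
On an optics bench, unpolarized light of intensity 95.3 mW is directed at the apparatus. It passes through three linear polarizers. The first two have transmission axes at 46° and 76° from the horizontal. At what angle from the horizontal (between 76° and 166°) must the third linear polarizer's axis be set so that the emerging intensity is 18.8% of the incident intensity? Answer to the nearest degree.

θ ≈ 121°

Unpolarized light through the first polarizer → I₁ = ½ I₀, now polarized at 46°.
I₂ = I₁ cos²(76° − 46°) = 0.5 I₀ · cos²(30°) = 0.375 I₀.
Need I₃/I₀ = 0.188, so cos²(θ − 76°) = 0.188 / 0.375 = 0.5013.
θ − 76° = arccos(√0.5013) = 44.9°, giving θ ≈ 76 + 44.9 = 120.9°.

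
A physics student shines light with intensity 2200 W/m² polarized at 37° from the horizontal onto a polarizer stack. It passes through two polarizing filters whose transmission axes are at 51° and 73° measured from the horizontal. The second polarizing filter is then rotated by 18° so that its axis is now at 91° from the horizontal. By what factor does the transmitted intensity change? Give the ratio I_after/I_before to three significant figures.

I_new/I_old ≈ 0.683

Before rotation:
I₁ = I₀ cos²(51° − 37°) = I₀ cos²(14°) = 0.9415 I₀.
I₂ = I₁ cos²(73° − 51°) = 0.9415 I₀ · cos²(22°) = 0.8094 I₀.
After rotation:
I₁ = I₀ cos²(51° − 37°) = I₀ cos²(14°) = 0.9415 I₀.
I₂ = I₁ cos²(91° − 51°) = 0.9415 I₀ · cos²(40°) = 0.5525 I₀.
Ratio = 0.5525 / 0.8094 = 0.6826.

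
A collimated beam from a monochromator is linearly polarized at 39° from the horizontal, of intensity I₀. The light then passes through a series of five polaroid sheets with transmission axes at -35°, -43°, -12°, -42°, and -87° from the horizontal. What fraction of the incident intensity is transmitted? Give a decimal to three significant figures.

≈ 0.0205 I₀

I₁ = I₀ cos²(-35° − 39°) = I₀ cos²(74°) = 0.07598 I₀.
I₂ = I₁ cos²(-43° + 35°) = 0.07598 I₀ · cos²(8°) = 0.0745 I₀.
I₃ = I₂ cos²(-12° + 43°) = 0.0745 I₀ · cos²(31°) = 0.05474 I₀.
I₄ = I₃ cos²(-42° + 12°) = 0.05474 I₀ · cos²(30°) = 0.04106 I₀.
I₅ = I₄ cos²(-87° + 42°) = 0.04106 I₀ · cos²(45°) = 0.02053 I₀.
Transmitted fraction = 0.02053.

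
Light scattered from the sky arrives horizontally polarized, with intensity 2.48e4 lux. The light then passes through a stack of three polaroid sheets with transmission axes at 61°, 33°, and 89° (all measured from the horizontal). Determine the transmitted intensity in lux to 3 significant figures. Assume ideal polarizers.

I ≈ 1420 lux

I₁ = 2.48e4 lux · cos²(61°) = 5829 lux.
I₂ = I₁ · cos²(28°) = 5829 · 0.7796 = 4544 lux.
I₃ = I₂ · cos²(56°) = 4544 · 0.3127 = 1421 lux.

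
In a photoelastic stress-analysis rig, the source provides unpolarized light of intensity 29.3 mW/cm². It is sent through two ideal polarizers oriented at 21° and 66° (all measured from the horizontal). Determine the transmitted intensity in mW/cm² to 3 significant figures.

Unpolarized light through the first polarizer → I₁ = 29.3 mW/cm²/2 = 14.65 mW/cm², polarized at 21°.
I₂ = I₁ · cos²(45°) = 14.65 · 0.5 = 7.325 mW/cm².

I ≈ 7.33 mW/cm²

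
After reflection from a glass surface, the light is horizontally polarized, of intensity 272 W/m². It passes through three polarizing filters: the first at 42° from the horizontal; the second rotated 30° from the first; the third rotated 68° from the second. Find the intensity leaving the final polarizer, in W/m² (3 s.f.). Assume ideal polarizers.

I ≈ 15.8 W/m²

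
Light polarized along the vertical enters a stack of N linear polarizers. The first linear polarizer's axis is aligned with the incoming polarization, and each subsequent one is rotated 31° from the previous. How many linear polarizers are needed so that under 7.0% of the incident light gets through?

First polarizer is aligned with the polarization: full transmission.
Each further stage multiplies by cos²(31°) = 0.7347.
After N polarizers: T = 0.7347^(N−1). Require T < 0.070 ⇒ N−1 > ln(0.070)/ln(0.7347) = 8.63, so N−1 ≥ 9 and N = 10.
Check: N=10 gives T = 0.0624 < 0.070; N=9 gives T = 0.08493.

N = 10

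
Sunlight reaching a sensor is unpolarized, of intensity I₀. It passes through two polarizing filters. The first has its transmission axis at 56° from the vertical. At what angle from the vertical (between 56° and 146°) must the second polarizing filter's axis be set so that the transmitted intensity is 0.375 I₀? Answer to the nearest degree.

Unpolarized light through the first polarizer → I₁ = ½ I₀, now polarized at 56°.
Need I₂/I₀ = 0.375, so cos²(θ − 56°) = 0.375 / 0.5 = 0.75.
θ − 56° = arccos(√0.75) = 30.0°, giving θ ≈ 56 + 30.0 = 86.0°.

θ ≈ 86°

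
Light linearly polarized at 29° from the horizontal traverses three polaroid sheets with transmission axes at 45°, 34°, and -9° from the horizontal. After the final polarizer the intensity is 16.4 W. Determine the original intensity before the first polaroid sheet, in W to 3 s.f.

By Malus's law, I₁ = I₀ cos²(45° − 29°) = I₀ cos²(16°) = 0.924 I₀.
I₂ = I₁ cos²(34° − 45°) = 0.924 I₀ · cos²(11°) = 0.8904 I₀.
I₃ = I₂ cos²(-9° − 34°) = 0.8904 I₀ · cos²(43°) = 0.4762 I₀.
So 16.4 W = 0.4762 I₀, giving I₀ = 16.4/0.4762 = 34.44 W.

I₀ ≈ 34.4 W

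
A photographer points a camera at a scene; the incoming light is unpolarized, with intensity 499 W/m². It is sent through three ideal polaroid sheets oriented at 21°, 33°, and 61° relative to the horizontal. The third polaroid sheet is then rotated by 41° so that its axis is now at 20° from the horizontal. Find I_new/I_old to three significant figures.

I_new/I_old ≈ 1.22

Before rotation:
Unpolarized light through the first polarizer → I₁ = ½ I₀, now polarized at 21°.
I₂ = I₁ cos²(33° − 21°) = 0.5 I₀ · cos²(12°) = 0.4784 I₀.
I₃ = I₂ cos²(61° − 33°) = 0.4784 I₀ · cos²(28°) = 0.3729 I₀.
After rotation:
Unpolarized light through the first polarizer → I₁ = ½ I₀, now polarized at 21°.
I₂ = I₁ cos²(33° − 21°) = 0.5 I₀ · cos²(12°) = 0.4784 I₀.
I₃ = I₂ cos²(20° − 33°) = 0.4784 I₀ · cos²(13°) = 0.4542 I₀.
Ratio = 0.4542 / 0.3729 = 1.218.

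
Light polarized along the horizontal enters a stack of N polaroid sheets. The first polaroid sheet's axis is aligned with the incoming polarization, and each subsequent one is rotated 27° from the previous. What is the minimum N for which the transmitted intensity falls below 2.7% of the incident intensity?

First polarizer is aligned with the polarization: full transmission.
Each further stage multiplies by cos²(27°) = 0.7939.
After N polarizers: T = 0.7939^(N−1). Require T < 0.027 ⇒ N−1 > ln(0.027)/ln(0.7939) = 15.65, so N−1 ≥ 16 and N = 17.
Check: N=17 gives T = 0.0249 < 0.027; N=16 gives T = 0.03136.

N = 17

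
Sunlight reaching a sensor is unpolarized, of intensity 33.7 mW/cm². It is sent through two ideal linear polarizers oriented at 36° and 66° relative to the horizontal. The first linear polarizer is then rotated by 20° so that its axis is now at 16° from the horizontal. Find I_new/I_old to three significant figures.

Before rotation:
Unpolarized light through the first polarizer → I₁ = ½ I₀, now polarized at 36°.
I₂ = I₁ cos²(66° − 36°) = 0.5 I₀ · cos²(30°) = 0.375 I₀.
After rotation:
Unpolarized light through the first polarizer → I₁ = ½ I₀, now polarized at 16°.
I₂ = I₁ cos²(66° − 16°) = 0.5 I₀ · cos²(50°) = 0.2066 I₀.
Ratio = 0.2066 / 0.375 = 0.5509.

I_new/I_old ≈ 0.551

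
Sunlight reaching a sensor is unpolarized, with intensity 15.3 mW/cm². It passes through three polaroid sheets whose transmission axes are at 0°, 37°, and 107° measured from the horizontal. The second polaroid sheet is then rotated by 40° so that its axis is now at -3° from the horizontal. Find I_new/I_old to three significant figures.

Before rotation:
Unpolarized light through the first polarizer → I₁ = ½ I₀, now polarized at 0°.
I₂ = I₁ cos²(37° − 0°) = 0.5 I₀ · cos²(37°) = 0.3189 I₀.
I₃ = I₂ cos²(107° − 37°) = 0.3189 I₀ · cos²(70°) = 0.03731 I₀.
After rotation:
Unpolarized light through the first polarizer → I₁ = ½ I₀, now polarized at 0°.
I₂ = I₁ cos²(-3° − 0°) = 0.5 I₀ · cos²(3°) = 0.4986 I₀.
Angle between axes 2 and 3: 70°. I₃ = 0.4986 I₀ · cos²(70°) = 0.05833 I₀.
Ratio = 0.05833 / 0.03731 = 1.564.

I_new/I_old ≈ 1.56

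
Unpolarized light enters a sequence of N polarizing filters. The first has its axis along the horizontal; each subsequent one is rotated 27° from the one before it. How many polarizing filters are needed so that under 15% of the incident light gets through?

First polarizer halves the unpolarized light: factor 1/2.
Each further stage multiplies by cos²(27°) = 0.7939.
After N polarizers: T = 0.5·0.7939^(N−1). Require T < 0.15 ⇒ N−1 > ln(0.15/0.5)/ln(0.7939) = 5.22, so N−1 ≥ 6 and N = 7.
Check: N=7 gives T = 0.1252 < 0.15; N=6 gives T = 0.1577.

N = 7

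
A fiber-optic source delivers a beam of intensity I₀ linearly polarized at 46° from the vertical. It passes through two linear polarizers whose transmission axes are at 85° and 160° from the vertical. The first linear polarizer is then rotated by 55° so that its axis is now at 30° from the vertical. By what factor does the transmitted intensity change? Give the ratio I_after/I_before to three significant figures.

Before rotation:
By Malus's law, I₁ = I₀ cos²(85° − 46°) = I₀ cos²(39°) = 0.604 I₀.
I₂ = I₁ cos²(160° − 85°) = 0.604 I₀ · cos²(75°) = 0.04046 I₀.
After rotation:
I₁ = I₀ cos²(30° − 46°) = I₀ cos²(16°) = 0.924 I₀.
Angle between axes 1 and 2: 50°. I₂ = 0.924 I₀ · cos²(50°) = 0.3818 I₀.
Ratio = 0.3818 / 0.04046 = 9.437.

I_new/I_old ≈ 9.44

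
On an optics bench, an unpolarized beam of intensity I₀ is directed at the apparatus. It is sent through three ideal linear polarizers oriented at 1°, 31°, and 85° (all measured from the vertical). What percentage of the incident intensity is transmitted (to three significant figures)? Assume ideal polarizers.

Unpolarized light through the first polarizer → I₁ = ½ I₀, now polarized at 1°.
I₂ = I₁ cos²(31° − 1°) = 0.5 I₀ · cos²(30°) = 0.375 I₀.
I₃ = I₂ cos²(85° − 31°) = 0.375 I₀ · cos²(54°) = 0.1296 I₀.
That is 12.96% of the incident intensity.

≈ 13.0%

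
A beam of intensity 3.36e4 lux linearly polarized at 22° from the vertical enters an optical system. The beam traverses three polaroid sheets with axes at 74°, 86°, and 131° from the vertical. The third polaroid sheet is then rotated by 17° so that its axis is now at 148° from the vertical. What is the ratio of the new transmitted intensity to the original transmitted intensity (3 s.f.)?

Before rotation:
By Malus's law, I₁ = I₀ cos²(74° − 22°) = I₀ cos²(52°) = 0.379 I₀.
I₂ = I₁ cos²(86° − 74°) = 0.379 I₀ · cos²(12°) = 0.3627 I₀.
I₃ = I₂ cos²(131° − 86°) = 0.3627 I₀ · cos²(45°) = 0.1813 I₀.
After rotation:
I₁ = I₀ cos²(74° − 22°) = I₀ cos²(52°) = 0.379 I₀.
I₂ = I₁ cos²(86° − 74°) = 0.379 I₀ · cos²(12°) = 0.3627 I₀.
I₃ = I₂ cos²(148° − 86°) = 0.3627 I₀ · cos²(62°) = 0.07993 I₀.
Ratio = 0.07993 / 0.1813 = 0.4408.

I_new/I_old ≈ 0.441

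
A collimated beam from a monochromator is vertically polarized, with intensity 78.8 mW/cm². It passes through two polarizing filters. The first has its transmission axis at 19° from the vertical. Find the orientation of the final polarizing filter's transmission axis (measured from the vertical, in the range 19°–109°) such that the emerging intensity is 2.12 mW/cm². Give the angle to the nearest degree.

By Malus's law, I₁ = I₀ cos²(19° − 0°) = I₀ cos²(19°) = 0.894 I₀.
Target fraction: 2.12 / 78.8 mW/cm² = 0.0269 of I₀.
Need I₂/I₀ = 0.0269, so cos²(θ − 19°) = 0.0269 / 0.894 = 0.03009.
θ − 19° = arccos(√0.03009) = 80.0°, giving θ ≈ 19 + 80.0 = 99.0°.

θ ≈ 99°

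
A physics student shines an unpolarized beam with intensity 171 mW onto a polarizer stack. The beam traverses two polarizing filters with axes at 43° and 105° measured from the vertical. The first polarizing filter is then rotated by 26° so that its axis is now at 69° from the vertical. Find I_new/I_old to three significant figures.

I_new/I_old ≈ 2.97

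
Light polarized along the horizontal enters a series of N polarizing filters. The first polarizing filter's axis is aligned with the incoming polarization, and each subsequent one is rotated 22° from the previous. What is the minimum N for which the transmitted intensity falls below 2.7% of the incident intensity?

N = 25

First polarizer is aligned with the polarization: full transmission.
Each further stage multiplies by cos²(22°) = 0.8597.
After N polarizers: T = 0.8597^(N−1). Require T < 0.027 ⇒ N−1 > ln(0.027)/ln(0.8597) = 23.89, so N−1 ≥ 24 and N = 25.
Check: N=25 gives T = 0.02654 < 0.027; N=24 gives T = 0.03088.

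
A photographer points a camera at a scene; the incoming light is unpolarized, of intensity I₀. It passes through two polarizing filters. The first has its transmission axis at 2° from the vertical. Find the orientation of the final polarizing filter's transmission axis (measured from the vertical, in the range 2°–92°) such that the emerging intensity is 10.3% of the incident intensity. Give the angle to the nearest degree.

θ ≈ 65°

Unpolarized light through the first polarizer → I₁ = ½ I₀, now polarized at 2°.
Need I₂/I₀ = 0.103, so cos²(θ − 2°) = 0.103 / 0.5 = 0.206.
θ − 2° = arccos(√0.206) = 63.0°, giving θ ≈ 2 + 63.0 = 65.0°.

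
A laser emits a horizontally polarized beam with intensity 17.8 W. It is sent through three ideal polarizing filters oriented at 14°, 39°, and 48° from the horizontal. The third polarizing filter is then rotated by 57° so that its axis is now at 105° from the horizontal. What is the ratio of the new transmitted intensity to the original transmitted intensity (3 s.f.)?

I_new/I_old ≈ 0.170

Before rotation:
I₁ = I₀ cos²(14° − 0°) = I₀ cos²(14°) = 0.9415 I₀.
I₂ = I₁ cos²(39° − 14°) = 0.9415 I₀ · cos²(25°) = 0.7733 I₀.
I₃ = I₂ cos²(48° − 39°) = 0.7733 I₀ · cos²(9°) = 0.7544 I₀.
After rotation:
I₁ = I₀ cos²(14° − 0°) = I₀ cos²(14°) = 0.9415 I₀.
I₂ = I₁ cos²(39° − 14°) = 0.9415 I₀ · cos²(25°) = 0.7733 I₀.
I₃ = I₂ cos²(105° − 39°) = 0.7733 I₀ · cos²(66°) = 0.1279 I₀.
Ratio = 0.1279 / 0.7544 = 0.1696.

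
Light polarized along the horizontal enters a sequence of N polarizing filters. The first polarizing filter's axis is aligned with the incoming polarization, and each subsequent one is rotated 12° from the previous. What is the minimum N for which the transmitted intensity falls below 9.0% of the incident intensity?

N = 56

First polarizer is aligned with the polarization: full transmission.
Each further stage multiplies by cos²(12°) = 0.9568.
After N polarizers: T = 0.9568^(N−1). Require T < 0.090 ⇒ N−1 > ln(0.090)/ln(0.9568) = 54.49, so N−1 ≥ 55 and N = 56.
Check: N=56 gives T = 0.088 < 0.090; N=55 gives T = 0.09198.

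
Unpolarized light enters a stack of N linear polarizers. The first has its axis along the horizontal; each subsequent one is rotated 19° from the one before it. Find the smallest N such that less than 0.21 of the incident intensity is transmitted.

N = 9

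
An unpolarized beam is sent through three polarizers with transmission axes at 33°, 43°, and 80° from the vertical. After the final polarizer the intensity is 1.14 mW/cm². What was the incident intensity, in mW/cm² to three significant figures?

I₀ ≈ 3.69 mW/cm²

Unpolarized light through the first polarizer → I₁ = ½ I₀, now polarized at 33°.
I₂ = I₁ cos²(43° − 33°) = 0.5 I₀ · cos²(10°) = 0.4849 I₀.
I₃ = I₂ cos²(80° − 43°) = 0.4849 I₀ · cos²(37°) = 0.3093 I₀.
So 1.14 mW/cm² = 0.3093 I₀, giving I₀ = 1.14/0.3093 = 3.686 mW/cm².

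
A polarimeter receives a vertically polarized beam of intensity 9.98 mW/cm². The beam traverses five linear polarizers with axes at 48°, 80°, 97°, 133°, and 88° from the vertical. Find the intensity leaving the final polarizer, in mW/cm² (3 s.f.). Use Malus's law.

I ≈ 0.962 mW/cm²

By Malus's law, I₁ = 9.98 mW/cm² · cos²(48°) = 4.468 mW/cm².
I₂ = I₁ · cos²(32°) = 4.468 · 0.7192 = 3.214 mW/cm².
I₃ = I₂ · cos²(17°) = 3.214 · 0.9145 = 2.939 mW/cm².
I₄ = I₃ · cos²(36°) = 2.939 · 0.6545 = 1.924 mW/cm².
I₅ = I₄ · cos²(45°) = 1.924 · 0.5 = 0.9618 mW/cm².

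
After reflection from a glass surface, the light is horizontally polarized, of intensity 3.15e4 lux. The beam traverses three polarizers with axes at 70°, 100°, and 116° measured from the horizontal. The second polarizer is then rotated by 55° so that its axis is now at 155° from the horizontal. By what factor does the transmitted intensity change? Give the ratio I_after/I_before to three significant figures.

I_new/I_old ≈ 0.00662

Before rotation:
I₁ = I₀ cos²(70° − 0°) = I₀ cos²(70°) = 0.117 I₀.
I₂ = I₁ cos²(100° − 70°) = 0.117 I₀ · cos²(30°) = 0.08773 I₀.
I₃ = I₂ cos²(116° − 100°) = 0.08773 I₀ · cos²(16°) = 0.08107 I₀.
After rotation:
I₁ = I₀ cos²(70° − 0°) = I₀ cos²(70°) = 0.117 I₀.
I₂ = I₁ cos²(155° − 70°) = 0.117 I₀ · cos²(85°) = 0.0008886 I₀.
I₃ = I₂ cos²(116° − 155°) = 0.0008886 I₀ · cos²(39°) = 0.0005367 I₀.
Ratio = 0.0005367 / 0.08107 = 0.00662.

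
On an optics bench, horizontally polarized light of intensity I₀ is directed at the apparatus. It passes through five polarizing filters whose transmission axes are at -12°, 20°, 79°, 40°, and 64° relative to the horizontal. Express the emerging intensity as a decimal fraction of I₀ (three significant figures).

By Malus's law, I₁ = I₀ cos²(-12° − 0°) = I₀ cos²(12°) = 0.9568 I₀.
I₂ = I₁ cos²(20° + 12°) = 0.9568 I₀ · cos²(32°) = 0.6881 I₀.
I₃ = I₂ cos²(79° − 20°) = 0.6881 I₀ · cos²(59°) = 0.1825 I₀.
I₄ = I₃ cos²(40° − 79°) = 0.1825 I₀ · cos²(39°) = 0.1102 I₀.
I₅ = I₄ cos²(64° − 40°) = 0.1102 I₀ · cos²(24°) = 0.092 I₀.
Transmitted fraction = 0.092.

≈ 0.0920 I₀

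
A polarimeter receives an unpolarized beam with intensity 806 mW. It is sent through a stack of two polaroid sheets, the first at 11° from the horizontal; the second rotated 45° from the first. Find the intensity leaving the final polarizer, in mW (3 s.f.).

I ≈ 202 mW

Unpolarized light through the first polarizer → I₁ = 806 mW/2 = 403 mW, polarized at 11°.
I₂ = I₁ · cos²(45°) = 403 · 0.5 = 201.5 mW.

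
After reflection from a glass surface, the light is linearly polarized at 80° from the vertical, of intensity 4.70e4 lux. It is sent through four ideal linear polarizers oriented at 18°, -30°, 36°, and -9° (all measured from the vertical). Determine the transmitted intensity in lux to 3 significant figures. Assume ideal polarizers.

I₁ = 4.70e4 lux · cos²(62°) = 1.036e+04 lux.
I₂ = I₁ · cos²(48°) = 1.036e+04 · 0.4477 = 4638 lux.
I₃ = I₂ · cos²(66°) = 4638 · 0.1654 = 767.3 lux.
I₄ = I₃ · cos²(45°) = 767.3 · 0.5 = 383.6 lux.

I ≈ 384 lux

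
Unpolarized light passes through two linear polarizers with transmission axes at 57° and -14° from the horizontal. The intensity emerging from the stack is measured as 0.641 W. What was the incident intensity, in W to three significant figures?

I₀ ≈ 12.1 W

Unpolarized light through the first polarizer → I₁ = ½ I₀, now polarized at 57°.
I₂ = I₁ cos²(-14° − 57°) = 0.5 I₀ · cos²(71°) = 0.053 I₀.
So 0.641 W = 0.053 I₀, giving I₀ = 0.641/0.053 = 12.09 W.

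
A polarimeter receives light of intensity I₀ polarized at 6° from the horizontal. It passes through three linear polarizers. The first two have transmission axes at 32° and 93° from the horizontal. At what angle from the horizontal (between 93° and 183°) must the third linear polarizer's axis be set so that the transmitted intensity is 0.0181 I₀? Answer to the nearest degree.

θ ≈ 165°

By Malus's law, I₁ = I₀ cos²(32° − 6°) = I₀ cos²(26°) = 0.8078 I₀.
I₂ = I₁ cos²(93° − 32°) = 0.8078 I₀ · cos²(61°) = 0.1899 I₀.
Need I₃/I₀ = 0.0181, so cos²(θ − 93°) = 0.0181 / 0.1899 = 0.09533.
θ − 93° = arccos(√0.09533) = 72.0°, giving θ ≈ 93 + 72.0 = 165.0°.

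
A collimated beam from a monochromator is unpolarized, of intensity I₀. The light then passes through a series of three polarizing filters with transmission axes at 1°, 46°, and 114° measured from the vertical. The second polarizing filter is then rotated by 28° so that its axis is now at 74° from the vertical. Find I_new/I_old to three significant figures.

I_new/I_old ≈ 0.715

Before rotation:
Unpolarized light through the first polarizer → I₁ = ½ I₀, now polarized at 1°.
I₂ = I₁ cos²(46° − 1°) = 0.5 I₀ · cos²(45°) = 0.25 I₀.
I₃ = I₂ cos²(114° − 46°) = 0.25 I₀ · cos²(68°) = 0.03508 I₀.
After rotation:
Unpolarized light through the first polarizer → I₁ = ½ I₀, now polarized at 1°.
I₂ = I₁ cos²(74° − 1°) = 0.5 I₀ · cos²(73°) = 0.04274 I₀.
I₃ = I₂ cos²(114° − 74°) = 0.04274 I₀ · cos²(40°) = 0.02508 I₀.
Ratio = 0.02508 / 0.03508 = 0.7149.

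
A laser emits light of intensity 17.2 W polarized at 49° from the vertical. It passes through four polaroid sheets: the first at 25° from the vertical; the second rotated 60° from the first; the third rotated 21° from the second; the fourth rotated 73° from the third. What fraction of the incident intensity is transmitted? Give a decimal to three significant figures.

By Malus's law, I₁ = 17.2 W · cos²(24°) = 14.35 W.
I₂ = I₁ · cos²(60°) = 14.35 · 0.25 = 3.589 W.
I₃ = I₂ · cos²(21°) = 3.589 · 0.8716 = 3.128 W.
I₄ = I₃ · cos²(73°) = 3.128 · 0.08548 = 0.2674 W.
Transmitted fraction = 0.01554.

I/I₀ ≈ 0.0155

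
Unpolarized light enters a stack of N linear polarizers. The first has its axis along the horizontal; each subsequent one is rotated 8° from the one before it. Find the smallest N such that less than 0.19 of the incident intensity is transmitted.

N = 51

First polarizer halves the unpolarized light: factor 1/2.
Each further stage multiplies by cos²(8°) = 0.9806.
After N polarizers: T = 0.5·0.9806^(N−1). Require T < 0.19 ⇒ N−1 > ln(0.19/0.5)/ln(0.9806) = 49.47, so N−1 ≥ 50 and N = 51.
Check: N=51 gives T = 0.188 < 0.19; N=50 gives T = 0.1918.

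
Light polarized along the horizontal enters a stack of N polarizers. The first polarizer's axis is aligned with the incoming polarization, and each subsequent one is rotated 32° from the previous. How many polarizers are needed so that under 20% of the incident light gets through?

First polarizer is aligned with the polarization: full transmission.
Each further stage multiplies by cos²(32°) = 0.7192.
After N polarizers: T = 0.7192^(N−1). Require T < 0.20 ⇒ N−1 > ln(0.20)/ln(0.7192) = 4.88, so N−1 ≥ 5 and N = 6.
Check: N=6 gives T = 0.1924 < 0.20; N=5 gives T = 0.2675.

N = 6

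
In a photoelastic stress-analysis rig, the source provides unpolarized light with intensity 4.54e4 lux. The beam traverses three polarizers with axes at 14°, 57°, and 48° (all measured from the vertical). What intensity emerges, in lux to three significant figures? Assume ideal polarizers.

Unpolarized light through the first polarizer → I₁ = 4.54e4 lux/2 = 2.27e+04 lux, polarized at 14°.
I₂ = I₁ · cos²(43°) = 2.27e+04 · 0.5349 = 1.214e+04 lux.
I₃ = I₂ · cos²(9°) = 1.214e+04 · 0.9755 = 1.184e+04 lux.

I ≈ 1.18e4 lux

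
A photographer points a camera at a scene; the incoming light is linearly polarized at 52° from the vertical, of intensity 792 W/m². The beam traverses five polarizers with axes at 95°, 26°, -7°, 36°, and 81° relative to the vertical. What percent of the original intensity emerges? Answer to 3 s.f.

≈ 1.29%

I₁ = 792 W/m² · cos²(43°) = 423.6 W/m².
I₂ = I₁ · cos²(69°) = 423.6 · 0.1284 = 54.4 W/m².
I₃ = I₂ · cos²(33°) = 54.4 · 0.7034 = 38.27 W/m².
I₄ = I₃ · cos²(43°) = 38.27 · 0.5349 = 20.47 W/m².
I₅ = I₄ · cos²(45°) = 20.47 · 0.5 = 10.23 W/m².
That is 1.292% of the incident intensity.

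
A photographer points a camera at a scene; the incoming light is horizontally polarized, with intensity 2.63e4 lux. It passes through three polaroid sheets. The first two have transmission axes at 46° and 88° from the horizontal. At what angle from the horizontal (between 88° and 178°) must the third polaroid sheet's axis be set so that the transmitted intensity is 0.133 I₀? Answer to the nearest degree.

By Malus's law, I₁ = I₀ cos²(46° − 0°) = I₀ cos²(46°) = 0.4826 I₀.
I₂ = I₁ cos²(88° − 46°) = 0.4826 I₀ · cos²(42°) = 0.2665 I₀.
Need I₃/I₀ = 0.133, so cos²(θ − 88°) = 0.133 / 0.2665 = 0.4991.
θ − 88° = arccos(√0.4991) = 45.1°, giving θ ≈ 88 + 45.1 = 133.1°.

θ ≈ 133°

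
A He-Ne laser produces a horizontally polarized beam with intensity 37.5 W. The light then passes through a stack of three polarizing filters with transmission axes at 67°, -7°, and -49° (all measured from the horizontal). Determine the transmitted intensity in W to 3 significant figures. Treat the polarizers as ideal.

I ≈ 0.240 W

By Malus's law, I₁ = 37.5 W · cos²(67°) = 5.725 W.
I₂ = I₁ · cos²(74°) = 5.725 · 0.07598 = 0.435 W.
I₃ = I₂ · cos²(42°) = 0.435 · 0.5523 = 0.2402 W.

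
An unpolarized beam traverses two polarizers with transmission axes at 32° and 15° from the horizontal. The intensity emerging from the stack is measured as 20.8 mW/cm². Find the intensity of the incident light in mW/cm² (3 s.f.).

I₀ ≈ 45.5 mW/cm²

Unpolarized light through the first polarizer → I₁ = ½ I₀, now polarized at 32°.
I₂ = I₁ cos²(15° − 32°) = 0.5 I₀ · cos²(17°) = 0.4573 I₀.
So 20.8 mW/cm² = 0.4573 I₀, giving I₀ = 20.8/0.4573 = 45.49 mW/cm².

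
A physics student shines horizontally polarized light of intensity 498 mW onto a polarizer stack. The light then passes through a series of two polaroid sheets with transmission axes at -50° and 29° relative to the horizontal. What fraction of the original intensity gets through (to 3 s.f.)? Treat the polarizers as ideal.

By Malus's law, I₁ = 498 mW · cos²(50°) = 205.8 mW.
I₂ = I₁ · cos²(79°) = 205.8 · 0.03641 = 7.491 mW.
Transmitted fraction = 0.01504.

I/I₀ ≈ 0.0150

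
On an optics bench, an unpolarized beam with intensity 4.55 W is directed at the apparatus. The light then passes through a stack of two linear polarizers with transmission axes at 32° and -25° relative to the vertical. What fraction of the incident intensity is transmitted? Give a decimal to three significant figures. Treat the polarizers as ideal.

I/I₀ ≈ 0.148

Unpolarized light through the first polarizer → I₁ = 4.55 W/2 = 2.275 W, polarized at 32°.
I₂ = I₁ · cos²(57°) = 2.275 · 0.2966 = 0.6748 W.
Transmitted fraction = 0.1483.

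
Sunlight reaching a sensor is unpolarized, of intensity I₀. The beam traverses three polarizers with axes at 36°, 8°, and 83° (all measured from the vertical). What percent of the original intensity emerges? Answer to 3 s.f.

≈ 2.61%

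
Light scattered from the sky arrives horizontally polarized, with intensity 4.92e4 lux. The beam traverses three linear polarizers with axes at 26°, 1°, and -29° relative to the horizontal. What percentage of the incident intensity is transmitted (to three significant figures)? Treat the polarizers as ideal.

≈ 49.8%

I₁ = 4.92e4 lux · cos²(26°) = 3.975e+04 lux.
I₂ = I₁ · cos²(25°) = 3.975e+04 · 0.8214 = 3.265e+04 lux.
I₃ = I₂ · cos²(30°) = 3.265e+04 · 0.75 = 2.448e+04 lux.
That is 49.77% of the incident intensity.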